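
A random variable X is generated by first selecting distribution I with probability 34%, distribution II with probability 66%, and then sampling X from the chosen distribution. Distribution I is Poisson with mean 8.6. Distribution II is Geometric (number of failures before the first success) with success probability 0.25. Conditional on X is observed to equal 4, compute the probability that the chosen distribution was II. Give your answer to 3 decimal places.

0.785

Likelihoods P(X=4 | ·): I: 0.0419614; II: 0.0791016.
Posterior ∝ prior × likelihood. Numerator for II: 0.66·0.0791016 = 0.052207.
Normalizing constant: 0.34·0.0419614 + 0.66·0.0791016 = 0.0664739.
P(II | observation) = 0.052207 / 0.0664739 = 0.785376.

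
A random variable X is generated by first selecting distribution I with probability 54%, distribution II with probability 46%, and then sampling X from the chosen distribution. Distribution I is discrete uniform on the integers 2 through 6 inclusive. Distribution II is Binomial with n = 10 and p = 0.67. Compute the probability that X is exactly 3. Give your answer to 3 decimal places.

0.115

Conditional on each component, P(X = 3): I: 0.2; II: 0.0153817.
By total probability, P(X = 3) = 0.54·0.2 + 0.46·0.0153817 = 0.115076.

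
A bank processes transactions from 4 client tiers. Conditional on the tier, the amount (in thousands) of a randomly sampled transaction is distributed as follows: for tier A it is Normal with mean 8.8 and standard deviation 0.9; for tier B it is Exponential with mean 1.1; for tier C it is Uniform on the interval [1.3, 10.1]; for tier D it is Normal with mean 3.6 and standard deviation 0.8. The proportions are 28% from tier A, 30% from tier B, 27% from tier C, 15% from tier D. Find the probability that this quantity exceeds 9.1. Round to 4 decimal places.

0.1342

Conditional on each tier, P(X > 9.1): A: 0.369441; B: 0.000255388; C: 0.113636; D: 3.09952e-12.
By total probability, P(X > 9.1) = 0.28·0.369441 + 0.3·0.000255388 + 0.27·0.113636 + 0.15·3.09952e-12 = 0.134202.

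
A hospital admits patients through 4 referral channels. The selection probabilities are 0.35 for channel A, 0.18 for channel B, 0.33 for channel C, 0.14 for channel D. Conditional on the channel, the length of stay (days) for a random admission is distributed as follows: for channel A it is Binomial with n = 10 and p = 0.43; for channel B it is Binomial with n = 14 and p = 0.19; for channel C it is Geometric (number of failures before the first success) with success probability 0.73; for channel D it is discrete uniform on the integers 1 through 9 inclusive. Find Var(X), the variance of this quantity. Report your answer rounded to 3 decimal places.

Per component, A: μ=4.3, E[X²]=20.941; B: μ=2.66, E[X²]=9.2302; C: μ=0.369863, E[X²]=0.64346; D: μ=5, E[X²]=31.6667.
E[X] = 0.35·4.3 + 0.18·2.66 + 0.33·0.369863 + 0.14·5 = 2.80585.
E[X²] = 0.35·20.941 + 0.18·9.2302 + 0.33·0.64346 + 0.14·31.6667 = 13.6365.
Var(X) = E[X²] − (E[X])² = 13.6365 − 7.87282 = 5.76364.

5.764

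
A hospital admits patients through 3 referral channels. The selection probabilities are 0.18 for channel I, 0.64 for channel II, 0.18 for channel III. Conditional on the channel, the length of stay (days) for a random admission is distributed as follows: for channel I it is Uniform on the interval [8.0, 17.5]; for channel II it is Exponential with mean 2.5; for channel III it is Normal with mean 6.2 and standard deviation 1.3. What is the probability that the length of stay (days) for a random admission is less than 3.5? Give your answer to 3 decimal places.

0.486

Conditional on each channel, P(X < 3.5): I: 0; II: 0.753403; III: 0.0189043.
By total probability, P(X < 3.5) = 0.18·0 + 0.64·0.753403 + 0.18·0.0189043 = 0.485581.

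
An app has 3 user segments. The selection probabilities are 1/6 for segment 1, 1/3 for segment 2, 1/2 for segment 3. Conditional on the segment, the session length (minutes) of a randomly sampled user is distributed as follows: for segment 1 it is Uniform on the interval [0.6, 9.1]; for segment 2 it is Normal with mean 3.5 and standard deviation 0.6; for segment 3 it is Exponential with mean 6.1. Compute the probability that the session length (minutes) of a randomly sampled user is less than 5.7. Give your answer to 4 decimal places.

0.7369

Conditional on each segment, P(X < 5.7): 1: 0.6; 2: 0.999877; 3: 0.607189.
By total probability, P(X < 5.7) = 0.166667·0.6 + 0.333333·0.999877 + 0.5·0.607189 = 0.736887.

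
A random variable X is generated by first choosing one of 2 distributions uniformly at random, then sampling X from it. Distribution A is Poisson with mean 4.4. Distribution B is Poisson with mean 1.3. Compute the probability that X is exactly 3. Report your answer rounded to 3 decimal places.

Conditional on each component, P(X = 3): A: 0.174305; B: 0.0997921.
By total probability, P(X = 3) = 0.5·0.174305 + 0.5·0.0997921 = 0.137049.

0.137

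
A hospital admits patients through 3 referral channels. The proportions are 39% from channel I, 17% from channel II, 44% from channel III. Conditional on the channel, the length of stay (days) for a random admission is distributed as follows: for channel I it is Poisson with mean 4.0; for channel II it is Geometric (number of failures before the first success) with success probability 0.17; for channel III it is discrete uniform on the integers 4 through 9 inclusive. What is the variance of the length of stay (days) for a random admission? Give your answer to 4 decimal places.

9.0455

Per component, I: μ=4, E[X²]=20; II: μ=4.88235, E[X²]=52.5571; III: μ=6.5, E[X²]=45.1667.
E[X] = 0.39·4 + 0.17·4.88235 + 0.44·6.5 = 5.25.
E[X²] = 0.39·20 + 0.17·52.5571 + 0.44·45.1667 = 36.608.
Var(X) = E[X²] − (E[X])² = 36.608 − 27.5625 = 9.04554.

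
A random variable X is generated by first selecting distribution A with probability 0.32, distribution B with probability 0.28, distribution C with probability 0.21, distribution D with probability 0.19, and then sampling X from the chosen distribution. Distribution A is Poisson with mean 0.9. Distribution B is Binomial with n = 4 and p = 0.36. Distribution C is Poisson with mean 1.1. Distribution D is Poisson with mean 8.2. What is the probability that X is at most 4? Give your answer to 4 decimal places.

Conditional on each component, P(X ≤ 4): A: 0.997656; B: 1; C: 0.994565; D: 0.0887402.
By total probability, P(X ≤ 4) = 0.32·0.997656 + 0.28·1 + 0.21·0.994565 + 0.19·0.0887402 = 0.824969.

0.8250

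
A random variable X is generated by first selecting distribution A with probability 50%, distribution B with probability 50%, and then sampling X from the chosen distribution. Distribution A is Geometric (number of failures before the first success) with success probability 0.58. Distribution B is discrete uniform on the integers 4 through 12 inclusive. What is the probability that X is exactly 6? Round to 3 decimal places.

Conditional on each component, P(X = 6): A: 0.00318364; B: 0.111111.
By total probability, P(X = 6) = 0.5·0.00318364 + 0.5·0.111111 = 0.0571474.

0.057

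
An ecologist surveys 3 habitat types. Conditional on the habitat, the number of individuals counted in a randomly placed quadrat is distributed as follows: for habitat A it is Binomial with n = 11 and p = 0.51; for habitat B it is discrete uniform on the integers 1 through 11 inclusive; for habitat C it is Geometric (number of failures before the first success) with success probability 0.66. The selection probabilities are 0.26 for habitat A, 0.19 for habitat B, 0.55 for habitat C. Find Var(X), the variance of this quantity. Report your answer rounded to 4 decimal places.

Per component, A: μ=5.61, E[X²]=34.221; B: μ=6, E[X²]=46; C: μ=0.515152, E[X²]=1.04591.
E[X] = 0.26·5.61 + 0.19·6 + 0.55·0.515152 = 2.88193.
E[X²] = 0.26·34.221 + 0.19·46 + 0.55·1.04591 = 18.2127.
Var(X) = E[X²] − (E[X])² = 18.2127 − 8.30554 = 9.90717.

9.9072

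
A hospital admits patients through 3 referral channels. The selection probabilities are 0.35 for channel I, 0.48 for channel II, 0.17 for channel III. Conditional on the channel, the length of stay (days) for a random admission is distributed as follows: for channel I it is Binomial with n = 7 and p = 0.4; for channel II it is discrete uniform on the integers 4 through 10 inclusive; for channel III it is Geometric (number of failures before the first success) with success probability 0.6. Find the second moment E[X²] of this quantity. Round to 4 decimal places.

For each component E[X²] = Var + (mean)², giving I: 9.52; II: 53; III: 1.55556.
Overall E[X²] = 0.35·9.52 + 0.48·53 + 0.17·1.55556 = 29.0364.

29.0364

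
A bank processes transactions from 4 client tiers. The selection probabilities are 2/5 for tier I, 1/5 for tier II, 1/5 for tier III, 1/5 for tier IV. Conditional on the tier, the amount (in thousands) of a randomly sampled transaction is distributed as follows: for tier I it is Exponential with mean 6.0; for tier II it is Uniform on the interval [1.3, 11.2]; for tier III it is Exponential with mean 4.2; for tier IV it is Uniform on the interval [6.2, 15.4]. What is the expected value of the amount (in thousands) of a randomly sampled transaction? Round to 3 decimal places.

6.650

Component means — I: 6; II: 6.25; III: 4.2; IV: 10.8.
E[X] = 0.4·6 + 0.2·6.25 + 0.2·4.2 + 0.2·10.8 = 6.65.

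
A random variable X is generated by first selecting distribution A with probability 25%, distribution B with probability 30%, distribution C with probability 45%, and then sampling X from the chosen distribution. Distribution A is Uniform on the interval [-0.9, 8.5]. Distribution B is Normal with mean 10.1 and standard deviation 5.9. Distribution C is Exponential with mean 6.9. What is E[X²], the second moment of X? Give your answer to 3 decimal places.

89.346

For each component E[X²] = Var + (mean)², giving A: 21.8033; B: 136.82; C: 95.22.
Overall E[X²] = 0.25·21.8033 + 0.3·136.82 + 0.45·95.22 = 89.3458.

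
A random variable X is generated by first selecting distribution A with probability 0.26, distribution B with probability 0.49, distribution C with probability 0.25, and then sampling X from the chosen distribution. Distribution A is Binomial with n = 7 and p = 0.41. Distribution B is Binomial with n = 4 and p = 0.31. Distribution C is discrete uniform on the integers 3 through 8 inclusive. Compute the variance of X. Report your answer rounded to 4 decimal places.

Per component, A: μ=2.87, E[X²]=9.9302; B: μ=1.24, E[X²]=2.3932; C: μ=5.5, E[X²]=33.1667.
E[X] = 0.26·2.87 + 0.49·1.24 + 0.25·5.5 = 2.7288.
E[X²] = 0.26·9.9302 + 0.49·2.3932 + 0.25·33.1667 = 12.0462.
Var(X) = E[X²] − (E[X])² = 12.0462 − 7.44635 = 4.59984.

4.5998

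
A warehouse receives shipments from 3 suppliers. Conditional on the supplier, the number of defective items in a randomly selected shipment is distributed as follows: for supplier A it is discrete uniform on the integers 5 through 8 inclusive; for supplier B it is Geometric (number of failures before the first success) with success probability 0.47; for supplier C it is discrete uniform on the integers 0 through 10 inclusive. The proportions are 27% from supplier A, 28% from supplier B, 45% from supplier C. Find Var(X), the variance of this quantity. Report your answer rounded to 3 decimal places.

Per component, A: μ=6.5, E[X²]=43.5; B: μ=1.12766, E[X²]=3.67089; C: μ=5, E[X²]=35.
E[X] = 0.27·6.5 + 0.28·1.12766 + 0.45·5 = 4.32074.
E[X²] = 0.27·43.5 + 0.28·3.67089 + 0.45·35 = 28.5228.
Var(X) = E[X²] − (E[X])² = 28.5228 − 18.6688 = 9.85402.

9.854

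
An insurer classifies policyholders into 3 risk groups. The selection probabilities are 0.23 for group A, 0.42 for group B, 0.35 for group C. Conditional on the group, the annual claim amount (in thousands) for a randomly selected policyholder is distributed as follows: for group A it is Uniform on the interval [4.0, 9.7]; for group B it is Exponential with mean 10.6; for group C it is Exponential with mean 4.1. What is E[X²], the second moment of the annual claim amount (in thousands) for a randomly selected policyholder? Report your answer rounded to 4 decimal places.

For each component E[X²] = Var + (mean)², giving A: 49.63; B: 224.72; C: 33.62.
Overall E[X²] = 0.23·49.63 + 0.42·224.72 + 0.35·33.62 = 117.564.

117.5643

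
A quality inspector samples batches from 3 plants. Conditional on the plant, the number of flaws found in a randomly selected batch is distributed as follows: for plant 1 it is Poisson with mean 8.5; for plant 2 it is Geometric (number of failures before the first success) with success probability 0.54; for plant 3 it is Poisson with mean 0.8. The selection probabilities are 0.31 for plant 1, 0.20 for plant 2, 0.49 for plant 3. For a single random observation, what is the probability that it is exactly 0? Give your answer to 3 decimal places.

Conditional on each plant, P(X = 0): 1: 0.000203468; 2: 0.54; 3: 0.449329.
By total probability, P(X = 0) = 0.31·0.000203468 + 0.2·0.54 + 0.49·0.449329 = 0.328234.

0.328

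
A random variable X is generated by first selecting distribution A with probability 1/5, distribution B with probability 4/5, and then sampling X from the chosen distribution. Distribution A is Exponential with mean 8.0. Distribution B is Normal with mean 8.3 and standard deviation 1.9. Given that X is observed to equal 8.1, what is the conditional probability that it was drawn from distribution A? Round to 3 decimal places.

Likelihoods f(8.1 | ·): A: 0.0454137; B: 0.20881.
Posterior ∝ prior × likelihood. Numerator for A: 0.2·0.0454137 = 0.00908274.
Normalizing constant: 0.2·0.0454137 + 0.8·0.20881 = 0.17613.
P(A | observation) = 0.00908274 / 0.17613 = 0.0515683.

0.052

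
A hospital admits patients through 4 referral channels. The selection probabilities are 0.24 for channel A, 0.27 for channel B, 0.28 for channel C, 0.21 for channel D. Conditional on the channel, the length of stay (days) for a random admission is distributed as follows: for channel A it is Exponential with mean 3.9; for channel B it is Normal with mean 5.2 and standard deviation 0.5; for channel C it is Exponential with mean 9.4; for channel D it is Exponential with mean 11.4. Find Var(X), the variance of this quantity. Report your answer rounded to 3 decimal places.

Per component, A: μ=3.9, E[X²]=30.42; B: μ=5.2, E[X²]=27.29; C: μ=9.4, E[X²]=176.72; D: μ=11.4, E[X²]=259.92.
E[X] = 0.24·3.9 + 0.27·5.2 + 0.28·9.4 + 0.21·11.4 = 7.366.
E[X²] = 0.24·30.42 + 0.27·27.29 + 0.28·176.72 + 0.21·259.92 = 118.734.
Var(X) = E[X²] − (E[X])² = 118.734 − 54.258 = 64.4759.

64.476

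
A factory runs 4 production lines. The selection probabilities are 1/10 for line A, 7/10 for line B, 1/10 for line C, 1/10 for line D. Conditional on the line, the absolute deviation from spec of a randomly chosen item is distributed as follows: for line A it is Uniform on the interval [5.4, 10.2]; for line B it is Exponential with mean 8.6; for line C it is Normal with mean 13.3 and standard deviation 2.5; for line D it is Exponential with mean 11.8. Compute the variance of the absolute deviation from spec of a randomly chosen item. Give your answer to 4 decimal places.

Per component, A: μ=7.8, E[X²]=62.76; B: μ=8.6, E[X²]=147.92; C: μ=13.3, E[X²]=183.14; D: μ=11.8, E[X²]=278.48.
E[X] = 0.1·7.8 + 0.7·8.6 + 0.1·13.3 + 0.1·11.8 = 9.31.
E[X²] = 0.1·62.76 + 0.7·147.92 + 0.1·183.14 + 0.1·278.48 = 155.982.
Var(X) = E[X²] − (E[X])² = 155.982 − 86.6761 = 69.3059.

69.3059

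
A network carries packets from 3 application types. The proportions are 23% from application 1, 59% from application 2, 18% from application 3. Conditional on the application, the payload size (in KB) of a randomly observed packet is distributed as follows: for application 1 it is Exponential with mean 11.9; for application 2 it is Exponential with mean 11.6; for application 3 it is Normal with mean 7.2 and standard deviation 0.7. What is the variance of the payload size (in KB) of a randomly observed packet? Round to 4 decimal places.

Per component, 1: μ=11.9, E[X²]=283.22; 2: μ=11.6, E[X²]=269.12; 3: μ=7.2, E[X²]=52.33.
E[X] = 0.23·11.9 + 0.59·11.6 + 0.18·7.2 = 10.877.
E[X²] = 0.23·283.22 + 0.59·269.12 + 0.18·52.33 = 233.341.
Var(X) = E[X²] − (E[X])² = 233.341 − 118.309 = 115.032.

115.0317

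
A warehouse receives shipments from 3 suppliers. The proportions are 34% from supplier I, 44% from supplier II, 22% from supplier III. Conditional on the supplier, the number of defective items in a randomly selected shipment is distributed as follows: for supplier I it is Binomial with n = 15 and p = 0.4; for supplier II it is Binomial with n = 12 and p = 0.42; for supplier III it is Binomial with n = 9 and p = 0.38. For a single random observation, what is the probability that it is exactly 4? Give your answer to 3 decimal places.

0.183

Conditional on each supplier, P(X = 4): I: 0.126776; II: 0.197254; III: 0.240693.
By total probability, P(X = 4) = 0.34·0.126776 + 0.44·0.197254 + 0.22·0.240693 = 0.182848.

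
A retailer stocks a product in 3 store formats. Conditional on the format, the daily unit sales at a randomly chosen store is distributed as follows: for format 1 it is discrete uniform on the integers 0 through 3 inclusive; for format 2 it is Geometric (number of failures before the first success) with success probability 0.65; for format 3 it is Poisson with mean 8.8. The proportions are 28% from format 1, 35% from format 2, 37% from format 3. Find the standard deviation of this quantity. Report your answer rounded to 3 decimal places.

Per component, 1: μ=1.5, E[X²]=3.5; 2: μ=0.538462, E[X²]=1.11834; 3: μ=8.8, E[X²]=86.24.
E[X] = 0.28·1.5 + 0.35·0.538462 + 0.37·8.8 = 3.86446.
E[X²] = 0.28·3.5 + 0.35·1.11834 + 0.37·86.24 = 33.2802.
Var(X) = E[X²] − (E[X])² = 33.2802 − 14.9341 = 18.3462.
SD(X) = √18.3462 = 4.28324.

4.283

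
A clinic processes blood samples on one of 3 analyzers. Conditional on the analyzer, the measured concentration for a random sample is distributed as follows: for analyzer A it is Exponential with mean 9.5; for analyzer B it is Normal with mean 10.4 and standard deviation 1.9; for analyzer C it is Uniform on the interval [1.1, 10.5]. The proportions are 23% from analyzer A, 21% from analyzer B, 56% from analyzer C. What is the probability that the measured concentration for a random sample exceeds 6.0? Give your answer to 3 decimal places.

Conditional on each analyzer, P(X > 6.0): A: 0.531752; B: 0.989715; C: 0.478723.
By total probability, P(X > 6.0) = 0.23·0.531752 + 0.21·0.989715 + 0.56·0.478723 = 0.598228.

0.598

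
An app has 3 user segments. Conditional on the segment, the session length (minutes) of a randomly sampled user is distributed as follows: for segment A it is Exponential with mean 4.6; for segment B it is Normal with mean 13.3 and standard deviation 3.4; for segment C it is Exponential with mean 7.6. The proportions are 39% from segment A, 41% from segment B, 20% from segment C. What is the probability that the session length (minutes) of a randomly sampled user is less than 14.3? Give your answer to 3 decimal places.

Conditional on each segment, P(X < 14.3): A: 0.955341; B: 0.615666; C: 0.847651.
By total probability, P(X < 14.3) = 0.39·0.955341 + 0.41·0.615666 + 0.2·0.847651 = 0.794536.

0.795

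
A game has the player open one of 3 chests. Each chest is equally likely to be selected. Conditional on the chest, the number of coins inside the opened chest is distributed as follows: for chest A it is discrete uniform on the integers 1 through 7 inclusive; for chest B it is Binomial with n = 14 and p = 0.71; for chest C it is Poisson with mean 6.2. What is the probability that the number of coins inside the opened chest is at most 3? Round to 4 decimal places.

0.1877

Conditional on each chest, P(X ≤ 3): A: 0.428571; B: 0.000176228; C: 0.134229.
By total probability, P(X ≤ 3) = 0.333333·0.428571 + 0.333333·0.000176228 + 0.333333·0.134229 = 0.187659.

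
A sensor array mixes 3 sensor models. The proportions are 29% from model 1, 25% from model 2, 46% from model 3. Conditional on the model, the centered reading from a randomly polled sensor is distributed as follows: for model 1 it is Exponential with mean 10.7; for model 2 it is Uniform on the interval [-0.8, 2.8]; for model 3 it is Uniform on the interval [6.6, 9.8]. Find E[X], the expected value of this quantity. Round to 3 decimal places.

7.125

Component means — 1: 10.7; 2: 1; 3: 8.2.
E[X] = 0.29·10.7 + 0.25·1 + 0.46·8.2 = 7.125.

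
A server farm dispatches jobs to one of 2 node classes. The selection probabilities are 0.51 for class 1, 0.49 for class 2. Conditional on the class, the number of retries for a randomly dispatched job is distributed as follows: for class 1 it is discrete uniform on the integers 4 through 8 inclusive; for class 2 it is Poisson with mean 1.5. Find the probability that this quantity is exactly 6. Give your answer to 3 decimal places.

0.104

Conditional on each class, P(X = 6): 1: 0.2; 2: 0.00352999.
By total probability, P(X = 6) = 0.51·0.2 + 0.49·0.00352999 = 0.10373.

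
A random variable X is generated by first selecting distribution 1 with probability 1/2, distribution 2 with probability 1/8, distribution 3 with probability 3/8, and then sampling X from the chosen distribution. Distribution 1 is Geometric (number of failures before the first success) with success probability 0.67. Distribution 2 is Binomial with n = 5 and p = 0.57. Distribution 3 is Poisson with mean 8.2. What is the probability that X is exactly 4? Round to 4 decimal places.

Conditional on each component, P(X = 4): 1: 0.00794567; 2: 0.226954; 3: 0.0517404.
By total probability, P(X = 4) = 0.5·0.00794567 + 0.125·0.226954 + 0.375·0.0517404 = 0.0517447.

0.0517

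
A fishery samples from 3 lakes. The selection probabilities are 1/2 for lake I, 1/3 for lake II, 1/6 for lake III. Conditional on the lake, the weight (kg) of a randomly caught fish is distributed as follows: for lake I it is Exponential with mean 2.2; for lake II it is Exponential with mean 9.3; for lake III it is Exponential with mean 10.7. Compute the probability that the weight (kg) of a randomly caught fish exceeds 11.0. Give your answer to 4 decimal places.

0.1651

Conditional on each lake, P(X > 11.0): I: 0.00673795; II: 0.306421; III: 0.357708.
By total probability, P(X > 11.0) = 0.5·0.00673795 + 0.333333·0.306421 + 0.166667·0.357708 = 0.165127.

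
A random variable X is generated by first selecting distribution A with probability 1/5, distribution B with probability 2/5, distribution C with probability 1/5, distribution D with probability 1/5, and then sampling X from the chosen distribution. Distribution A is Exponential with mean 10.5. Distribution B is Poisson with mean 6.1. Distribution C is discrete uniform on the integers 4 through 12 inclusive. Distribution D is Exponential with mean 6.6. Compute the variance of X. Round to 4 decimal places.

37.3297

Per component, A: μ=10.5, E[X²]=220.5; B: μ=6.1, E[X²]=43.31; C: μ=8, E[X²]=70.6667; D: μ=6.6, E[X²]=87.12.
E[X] = 0.2·10.5 + 0.4·6.1 + 0.2·8 + 0.2·6.6 = 7.46.
E[X²] = 0.2·220.5 + 0.4·43.31 + 0.2·70.6667 + 0.2·87.12 = 92.9813.
Var(X) = E[X²] − (E[X])² = 92.9813 − 55.6516 = 37.3297.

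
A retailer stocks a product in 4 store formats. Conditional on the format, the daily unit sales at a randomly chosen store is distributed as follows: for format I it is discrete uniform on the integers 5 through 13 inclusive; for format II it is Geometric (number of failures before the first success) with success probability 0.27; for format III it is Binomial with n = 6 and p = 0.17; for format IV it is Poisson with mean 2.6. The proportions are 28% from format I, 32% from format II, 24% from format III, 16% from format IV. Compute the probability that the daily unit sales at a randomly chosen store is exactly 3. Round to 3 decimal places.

Conditional on each format, P(X = 3): I: 0; II: 0.105035; III: 0.0561838; IV: 0.217572.
By total probability, P(X = 3) = 0.28·0 + 0.32·0.105035 + 0.24·0.0561838 + 0.16·0.217572 = 0.0819067.

0.082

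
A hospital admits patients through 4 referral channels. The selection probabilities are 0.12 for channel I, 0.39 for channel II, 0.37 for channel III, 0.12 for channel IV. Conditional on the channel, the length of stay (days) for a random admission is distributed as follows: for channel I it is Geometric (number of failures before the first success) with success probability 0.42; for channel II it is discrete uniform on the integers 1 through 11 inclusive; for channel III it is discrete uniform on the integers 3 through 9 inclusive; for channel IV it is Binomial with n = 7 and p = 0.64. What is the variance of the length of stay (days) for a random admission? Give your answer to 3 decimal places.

8.263

Per component, I: μ=1.38095, E[X²]=5.19501; II: μ=6, E[X²]=46; III: μ=6, E[X²]=40; IV: μ=4.48, E[X²]=21.6832.
E[X] = 0.12·1.38095 + 0.39·6 + 0.37·6 + 0.12·4.48 = 5.26331.
E[X²] = 0.12·5.19501 + 0.39·46 + 0.37·40 + 0.12·21.6832 = 35.9654.
Var(X) = E[X²] − (E[X])² = 35.9654 − 27.7025 = 8.26291.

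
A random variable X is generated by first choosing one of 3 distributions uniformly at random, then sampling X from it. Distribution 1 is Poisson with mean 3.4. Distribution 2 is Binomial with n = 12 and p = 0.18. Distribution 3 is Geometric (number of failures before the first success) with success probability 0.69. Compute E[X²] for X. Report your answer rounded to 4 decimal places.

For each component E[X²] = Var + (mean)², giving 1: 14.96; 2: 6.4368; 3: 0.852972.
Overall E[X²] = 0.333333·14.96 + 0.333333·6.4368 + 0.333333·0.852972 = 7.41659.

7.4166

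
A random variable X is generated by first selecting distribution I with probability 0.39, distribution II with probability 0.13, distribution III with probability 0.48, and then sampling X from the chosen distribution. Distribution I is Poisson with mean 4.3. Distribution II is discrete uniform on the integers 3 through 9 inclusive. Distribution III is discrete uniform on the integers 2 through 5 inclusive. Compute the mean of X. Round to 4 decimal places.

4.1370

Component means — I: 4.3; II: 6; III: 3.5.
E[X] = 0.39·4.3 + 0.13·6 + 0.48·3.5 = 4.137.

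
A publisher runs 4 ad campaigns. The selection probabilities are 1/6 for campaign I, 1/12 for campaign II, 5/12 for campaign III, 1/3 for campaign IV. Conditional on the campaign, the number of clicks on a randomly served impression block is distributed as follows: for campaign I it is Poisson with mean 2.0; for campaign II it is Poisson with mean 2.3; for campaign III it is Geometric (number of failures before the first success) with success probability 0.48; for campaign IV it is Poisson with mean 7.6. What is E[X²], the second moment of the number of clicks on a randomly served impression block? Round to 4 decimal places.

24.8486

For each component E[X²] = Var + (mean)², giving I: 6; II: 7.59; III: 3.43056; IV: 65.36.
Overall E[X²] = 0.166667·6 + 0.0833333·7.59 + 0.416667·3.43056 + 0.333333·65.36 = 24.8486.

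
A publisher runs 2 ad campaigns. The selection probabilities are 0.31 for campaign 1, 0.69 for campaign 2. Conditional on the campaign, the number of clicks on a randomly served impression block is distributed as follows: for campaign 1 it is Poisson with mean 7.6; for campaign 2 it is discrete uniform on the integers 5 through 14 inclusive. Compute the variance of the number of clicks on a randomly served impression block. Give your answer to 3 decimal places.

Per component, 1: μ=7.6, E[X²]=65.36; 2: μ=9.5, E[X²]=98.5.
E[X] = 0.31·7.6 + 0.69·9.5 = 8.911.
E[X²] = 0.31·65.36 + 0.69·98.5 = 88.2266.
Var(X) = E[X²] − (E[X])² = 88.2266 − 79.4059 = 8.82068.

8.821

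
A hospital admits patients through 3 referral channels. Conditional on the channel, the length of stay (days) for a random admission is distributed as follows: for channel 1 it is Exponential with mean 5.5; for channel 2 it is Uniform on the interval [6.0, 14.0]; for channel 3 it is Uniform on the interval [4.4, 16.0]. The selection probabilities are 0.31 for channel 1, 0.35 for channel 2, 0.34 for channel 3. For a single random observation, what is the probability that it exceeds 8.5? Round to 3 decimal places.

Conditional on each channel, P(X > 8.5): 1: 0.213215; 2: 0.6875; 3: 0.646552.
By total probability, P(X > 8.5) = 0.31·0.213215 + 0.35·0.6875 + 0.34·0.646552 = 0.526549.

0.527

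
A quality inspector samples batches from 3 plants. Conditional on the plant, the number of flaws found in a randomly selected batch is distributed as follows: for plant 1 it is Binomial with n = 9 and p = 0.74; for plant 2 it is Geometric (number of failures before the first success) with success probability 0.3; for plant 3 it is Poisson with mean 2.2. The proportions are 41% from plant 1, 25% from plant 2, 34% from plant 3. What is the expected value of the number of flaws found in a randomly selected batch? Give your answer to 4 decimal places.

Component means — 1: 6.66; 2: 2.33333; 3: 2.2.
E[X] = 0.41·6.66 + 0.25·2.33333 + 0.34·2.2 = 4.06193.

4.0619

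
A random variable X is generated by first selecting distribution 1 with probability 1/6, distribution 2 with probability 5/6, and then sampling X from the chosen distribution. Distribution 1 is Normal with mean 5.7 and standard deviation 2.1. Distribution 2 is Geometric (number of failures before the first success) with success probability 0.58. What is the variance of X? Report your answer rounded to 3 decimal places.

Per component, 1: μ=5.7, E[X²]=36.9; 2: μ=0.724138, E[X²]=1.77289.
E[X] = 0.166667·5.7 + 0.833333·0.724138 = 1.55345.
E[X²] = 0.166667·36.9 + 0.833333·1.77289 = 7.62741.
Var(X) = E[X²] − (E[X])² = 7.62741 − 2.4132 = 5.21421.

5.214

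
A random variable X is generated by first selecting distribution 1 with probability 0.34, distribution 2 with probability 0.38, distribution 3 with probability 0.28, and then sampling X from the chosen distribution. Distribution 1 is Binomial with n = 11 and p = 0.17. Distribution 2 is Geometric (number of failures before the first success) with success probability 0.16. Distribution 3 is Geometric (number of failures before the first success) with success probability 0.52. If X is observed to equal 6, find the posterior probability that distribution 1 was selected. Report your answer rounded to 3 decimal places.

0.061

Likelihoods P(X=6 | ·): 1: 0.00439264; 2: 0.0562077; 3: 0.00635991.
Posterior ∝ prior × likelihood. Numerator for 1: 0.34·0.00439264 = 0.0014935.
Normalizing constant: 0.34·0.00439264 + 0.38·0.0562077 + 0.28·0.00635991 = 0.0246332.
P(1 | observation) = 0.0014935 / 0.0246332 = 0.0606295.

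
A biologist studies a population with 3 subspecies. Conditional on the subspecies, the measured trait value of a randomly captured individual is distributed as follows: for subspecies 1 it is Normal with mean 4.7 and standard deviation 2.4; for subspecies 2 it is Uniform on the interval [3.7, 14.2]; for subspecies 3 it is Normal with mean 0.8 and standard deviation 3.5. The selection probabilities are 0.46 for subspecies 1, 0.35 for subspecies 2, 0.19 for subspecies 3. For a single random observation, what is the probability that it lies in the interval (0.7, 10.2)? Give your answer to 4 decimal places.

Conditional on each subspecies, P(0.7 < X < 10.2): 1: 0.941247; 2: 0.619048; 3: 0.507778.
By total probability, P(0.7 < X < 10.2) = 0.46·0.941247 + 0.35·0.619048 + 0.19·0.507778 = 0.746118.

0.7461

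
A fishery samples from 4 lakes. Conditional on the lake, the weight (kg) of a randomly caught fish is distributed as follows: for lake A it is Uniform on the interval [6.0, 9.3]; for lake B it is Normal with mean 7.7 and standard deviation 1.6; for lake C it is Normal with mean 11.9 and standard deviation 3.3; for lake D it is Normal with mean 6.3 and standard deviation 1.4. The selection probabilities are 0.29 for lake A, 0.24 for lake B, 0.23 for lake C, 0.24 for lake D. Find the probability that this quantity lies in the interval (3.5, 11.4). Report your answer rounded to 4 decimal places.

0.8609

Conditional on each lake, P(3.5 < X < 11.4): A: 1; B: 0.985292; C: 0.434328; D: 0.977115.
By total probability, P(3.5 < X < 11.4) = 0.29·1 + 0.24·0.985292 + 0.23·0.434328 + 0.24·0.977115 = 0.860873.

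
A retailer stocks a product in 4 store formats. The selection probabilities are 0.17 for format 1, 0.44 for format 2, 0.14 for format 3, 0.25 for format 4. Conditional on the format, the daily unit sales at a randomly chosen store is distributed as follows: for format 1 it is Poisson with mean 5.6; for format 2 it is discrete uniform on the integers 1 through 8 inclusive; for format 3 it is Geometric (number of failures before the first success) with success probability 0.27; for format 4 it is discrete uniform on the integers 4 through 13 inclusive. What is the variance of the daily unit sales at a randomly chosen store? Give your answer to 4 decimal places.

10.5087

Per component, 1: μ=5.6, E[X²]=36.96; 2: μ=4.5, E[X²]=25.5; 3: μ=2.7037, E[X²]=17.3237; 4: μ=8.5, E[X²]=80.5.
E[X] = 0.17·5.6 + 0.44·4.5 + 0.14·2.7037 + 0.25·8.5 = 5.43552.
E[X²] = 0.17·36.96 + 0.44·25.5 + 0.14·17.3237 + 0.25·80.5 = 40.0535.
Var(X) = E[X²] − (E[X])² = 40.0535 − 29.5449 = 10.5087.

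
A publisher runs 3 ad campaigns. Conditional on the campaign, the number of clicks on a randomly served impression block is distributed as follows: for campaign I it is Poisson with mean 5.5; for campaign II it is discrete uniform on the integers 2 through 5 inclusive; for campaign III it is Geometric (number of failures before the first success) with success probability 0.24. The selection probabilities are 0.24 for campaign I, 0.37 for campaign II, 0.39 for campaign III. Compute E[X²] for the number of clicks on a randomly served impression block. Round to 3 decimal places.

22.632

For each component E[X²] = Var + (mean)², giving I: 35.75; II: 13.5; III: 23.2222.
Overall E[X²] = 0.24·35.75 + 0.37·13.5 + 0.39·23.2222 = 22.6317.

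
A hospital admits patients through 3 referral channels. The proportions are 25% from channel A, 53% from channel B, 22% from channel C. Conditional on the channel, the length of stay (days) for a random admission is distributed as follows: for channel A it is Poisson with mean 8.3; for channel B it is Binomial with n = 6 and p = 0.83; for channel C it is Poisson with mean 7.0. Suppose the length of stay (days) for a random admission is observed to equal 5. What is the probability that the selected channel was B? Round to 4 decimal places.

0.8145

Likelihoods P(X=5 | ·): A: 0.0815765; B: 0.401782; C: 0.127717.
Posterior ∝ prior × likelihood. Numerator for B: 0.53·0.401782 = 0.212945.
Normalizing constant: 0.25·0.0815765 + 0.53·0.401782 + 0.22·0.127717 = 0.261436.
P(B | observation) = 0.212945 / 0.261436 = 0.814518.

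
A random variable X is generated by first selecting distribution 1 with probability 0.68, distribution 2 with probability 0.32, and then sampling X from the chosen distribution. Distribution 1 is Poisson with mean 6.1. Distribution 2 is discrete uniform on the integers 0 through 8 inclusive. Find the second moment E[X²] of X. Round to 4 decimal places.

For each component E[X²] = Var + (mean)², giving 1: 43.31; 2: 22.6667.
Overall E[X²] = 0.68·43.31 + 0.32·22.6667 = 36.7041.

36.7041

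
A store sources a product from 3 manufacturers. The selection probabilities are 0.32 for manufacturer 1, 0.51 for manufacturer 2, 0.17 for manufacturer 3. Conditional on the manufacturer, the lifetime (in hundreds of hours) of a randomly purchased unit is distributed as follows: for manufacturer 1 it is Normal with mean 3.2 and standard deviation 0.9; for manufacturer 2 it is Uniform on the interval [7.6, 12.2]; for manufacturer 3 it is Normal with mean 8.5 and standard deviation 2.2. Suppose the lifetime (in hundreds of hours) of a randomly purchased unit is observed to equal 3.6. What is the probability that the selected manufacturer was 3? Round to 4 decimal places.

0.0197

Likelihoods f(3.6 | ·): 1: 0.401582; 2: 0; 3: 0.0151801.
Posterior ∝ prior × likelihood. Numerator for 3: 0.17·0.0151801 = 0.00258062.
Normalizing constant: 0.32·0.401582 + 0.51·0 + 0.17·0.0151801 = 0.131087.
P(3 | observation) = 0.00258062 / 0.131087 = 0.0196864.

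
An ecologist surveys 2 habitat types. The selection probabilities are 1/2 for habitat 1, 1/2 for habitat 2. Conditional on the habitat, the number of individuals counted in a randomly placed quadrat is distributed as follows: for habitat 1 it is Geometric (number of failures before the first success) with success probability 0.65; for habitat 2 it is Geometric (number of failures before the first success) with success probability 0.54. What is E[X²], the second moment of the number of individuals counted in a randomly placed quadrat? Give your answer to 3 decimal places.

For each component E[X²] = Var + (mean)², giving 1: 1.11834; 2: 2.30316.
Overall E[X²] = 0.5·1.11834 + 0.5·2.30316 = 1.71075.

1.711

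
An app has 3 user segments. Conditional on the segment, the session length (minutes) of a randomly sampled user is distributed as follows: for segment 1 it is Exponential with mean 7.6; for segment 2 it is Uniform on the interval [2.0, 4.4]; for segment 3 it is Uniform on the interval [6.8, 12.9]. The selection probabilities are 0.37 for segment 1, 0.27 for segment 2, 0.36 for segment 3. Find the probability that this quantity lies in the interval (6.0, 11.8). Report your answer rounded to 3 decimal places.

Conditional on each segment, P(6.0 < X < 11.8): 1: 0.242394; 2: 0; 3: 0.819672.
By total probability, P(6.0 < X < 11.8) = 0.37·0.242394 + 0.27·0 + 0.36·0.819672 = 0.384768.

0.385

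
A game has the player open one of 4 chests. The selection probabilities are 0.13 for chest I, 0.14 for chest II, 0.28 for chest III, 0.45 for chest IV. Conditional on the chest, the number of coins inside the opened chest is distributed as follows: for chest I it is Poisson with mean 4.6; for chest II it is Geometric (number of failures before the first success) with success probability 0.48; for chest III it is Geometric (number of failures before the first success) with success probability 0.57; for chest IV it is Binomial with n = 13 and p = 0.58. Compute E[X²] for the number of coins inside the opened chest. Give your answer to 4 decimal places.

For each component E[X²] = Var + (mean)², giving I: 25.76; II: 3.43056; III: 1.89258; IV: 60.0184.
Overall E[X²] = 0.13·25.76 + 0.14·3.43056 + 0.28·1.89258 + 0.45·60.0184 = 31.3673.

31.3673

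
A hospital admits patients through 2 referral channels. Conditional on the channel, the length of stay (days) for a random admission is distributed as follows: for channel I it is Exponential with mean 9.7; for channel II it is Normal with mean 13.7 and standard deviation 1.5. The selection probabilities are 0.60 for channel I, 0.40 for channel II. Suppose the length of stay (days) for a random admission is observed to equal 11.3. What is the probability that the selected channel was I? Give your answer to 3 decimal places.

0.395

Likelihoods f(11.3 | ·): I: 0.0321586; II: 0.0739472.
Posterior ∝ prior × likelihood. Numerator for I: 0.6·0.0321586 = 0.0192952.
Normalizing constant: 0.6·0.0321586 + 0.4·0.0739472 = 0.0488741.
P(I | observation) = 0.0192952 / 0.0488741 = 0.394794.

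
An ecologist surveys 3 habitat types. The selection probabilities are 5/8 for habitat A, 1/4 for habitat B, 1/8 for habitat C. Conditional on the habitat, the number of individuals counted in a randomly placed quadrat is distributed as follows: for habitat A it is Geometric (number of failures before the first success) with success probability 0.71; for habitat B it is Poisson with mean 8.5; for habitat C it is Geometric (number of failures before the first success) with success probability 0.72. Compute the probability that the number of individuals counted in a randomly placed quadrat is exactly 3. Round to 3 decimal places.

Conditional on each habitat, P(X = 3): A: 0.0173162; B: 0.0208258; C: 0.0158054.
By total probability, P(X = 3) = 0.625·0.0173162 + 0.25·0.0208258 + 0.125·0.0158054 = 0.0180048.

0.018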